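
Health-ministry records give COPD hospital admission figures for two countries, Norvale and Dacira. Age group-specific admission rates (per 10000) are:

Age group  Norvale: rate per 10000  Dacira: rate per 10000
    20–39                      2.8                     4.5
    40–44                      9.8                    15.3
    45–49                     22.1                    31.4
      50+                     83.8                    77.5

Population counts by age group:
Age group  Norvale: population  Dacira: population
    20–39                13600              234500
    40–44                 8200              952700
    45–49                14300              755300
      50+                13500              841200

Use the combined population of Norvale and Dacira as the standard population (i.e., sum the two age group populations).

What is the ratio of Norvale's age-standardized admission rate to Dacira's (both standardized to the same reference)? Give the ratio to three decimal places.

Combined standard total = 2833300; weights = 0.0876, 0.3391, 0.2716, 0.3017.
Norvale: 0.0876×2.8 + 0.3391×9.8 + 0.2716×22.1 + 0.3017×83.8 = 34.8511 per 10000.
Dacira: 0.0876×4.5 + 0.3391×15.3 + 0.2716×31.4 + 0.3017×77.5 = 37.4909 per 10000.
Ratio = 34.8511 ÷ 37.4909 = 0.92959.

0.930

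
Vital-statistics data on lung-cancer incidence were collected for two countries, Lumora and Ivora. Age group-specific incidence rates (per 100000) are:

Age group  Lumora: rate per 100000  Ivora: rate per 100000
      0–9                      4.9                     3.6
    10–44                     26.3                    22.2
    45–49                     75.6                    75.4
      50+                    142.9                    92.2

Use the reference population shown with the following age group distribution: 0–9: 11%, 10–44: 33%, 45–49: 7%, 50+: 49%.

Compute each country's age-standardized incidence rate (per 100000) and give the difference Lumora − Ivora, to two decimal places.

26.35

Standard weights: 0.11, 0.33, 0.07, 0.49.
Lumora: 0.1100×4.9 + 0.3300×26.3 + 0.0700×75.6 + 0.4900×142.9 = 84.5310 per 100000.
Ivora: 0.1100×3.6 + 0.3300×22.2 + 0.0700×75.4 + 0.4900×92.2 = 58.1780 per 100000.
Difference = 84.5310 − 58.1780 = 26.3530.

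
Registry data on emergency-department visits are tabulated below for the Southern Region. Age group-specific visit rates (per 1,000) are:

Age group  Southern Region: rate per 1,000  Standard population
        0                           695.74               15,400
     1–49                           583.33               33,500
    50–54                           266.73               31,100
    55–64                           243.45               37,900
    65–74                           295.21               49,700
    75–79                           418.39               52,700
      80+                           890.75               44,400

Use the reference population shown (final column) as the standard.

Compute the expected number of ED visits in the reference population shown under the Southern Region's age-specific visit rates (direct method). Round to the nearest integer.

Expected ED visits = Σ (standard pop × age-specific rate ÷ 1,000)
= 15,400×695.74/1,000 + 33,500×583.33/1,000 + 31,100×266.73/1,000 + 37,900×243.45/1,000 + 49,700×295.21/1,000 + 52,700×418.39/1,000 + 44,400×890.75/1,000
= 10714.40 + 19541.56 + 8295.30 + 9226.75 + 14671.94 + 22049.15 + 39549.30 = 124048.40.

124048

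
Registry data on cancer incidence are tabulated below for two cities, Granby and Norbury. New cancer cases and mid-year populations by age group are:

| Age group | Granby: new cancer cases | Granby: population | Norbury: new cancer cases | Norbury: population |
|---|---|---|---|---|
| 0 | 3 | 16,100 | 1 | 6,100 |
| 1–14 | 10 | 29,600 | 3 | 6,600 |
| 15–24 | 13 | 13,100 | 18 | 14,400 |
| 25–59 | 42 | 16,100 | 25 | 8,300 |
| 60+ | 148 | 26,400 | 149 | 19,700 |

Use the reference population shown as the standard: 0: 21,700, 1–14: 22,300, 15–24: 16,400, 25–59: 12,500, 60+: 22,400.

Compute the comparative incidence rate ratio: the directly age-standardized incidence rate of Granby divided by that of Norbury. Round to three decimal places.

0.771

Age-specific rates per 100,000 for Granby: 18.63, 33.78, 99.24, 260.87, 560.61.
For Norbury: 16.39, 45.45, 125.00, 301.20, 756.35.
Standard total = 95,300; weights = 0.2277, 0.2340, 0.1721, 0.1312, 0.2350.
Granby: 0.2277×18.63 + 0.2340×33.78 + 0.1721×99.24 + 0.1312×260.87 + 0.2350×560.61 = 195.2115 per 100,000.
Norbury: 0.2277×16.39 + 0.2340×45.45 + 0.1721×125.00 + 0.1312×301.20 + 0.2350×756.35 = 253.1644 per 100,000.
Ratio = 195.2115 ÷ 253.1644 = 0.77109.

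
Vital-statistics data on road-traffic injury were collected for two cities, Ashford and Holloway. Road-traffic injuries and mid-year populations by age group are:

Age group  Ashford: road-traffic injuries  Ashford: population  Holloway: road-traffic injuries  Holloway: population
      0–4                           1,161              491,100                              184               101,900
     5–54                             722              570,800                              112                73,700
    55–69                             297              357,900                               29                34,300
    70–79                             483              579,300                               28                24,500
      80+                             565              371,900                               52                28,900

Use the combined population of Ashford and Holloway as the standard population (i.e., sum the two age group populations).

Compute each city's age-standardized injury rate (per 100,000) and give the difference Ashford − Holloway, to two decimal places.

Age-specific rates per 100,000 for Ashford: 236.41, 126.49, 82.98, 83.38, 151.92.
For Holloway: 180.57, 151.97, 84.55, 114.29, 179.93.
Combined standard total = 2,634,300; weights = 0.2251, 0.2447, 0.1489, 0.2292, 0.1521.
Ashford: 0.2251×236.41 + 0.2447×126.49 + 0.1489×82.98 + 0.2292×83.38 + 0.1521×151.92 = 138.7435 per 100,000.
Holloway: 0.2251×180.57 + 0.2447×151.97 + 0.1489×84.55 + 0.2292×114.29 + 0.1521×179.93 = 143.9860 per 100,000.
Difference = 138.7435 − 143.9860 = -5.2425.

-5.24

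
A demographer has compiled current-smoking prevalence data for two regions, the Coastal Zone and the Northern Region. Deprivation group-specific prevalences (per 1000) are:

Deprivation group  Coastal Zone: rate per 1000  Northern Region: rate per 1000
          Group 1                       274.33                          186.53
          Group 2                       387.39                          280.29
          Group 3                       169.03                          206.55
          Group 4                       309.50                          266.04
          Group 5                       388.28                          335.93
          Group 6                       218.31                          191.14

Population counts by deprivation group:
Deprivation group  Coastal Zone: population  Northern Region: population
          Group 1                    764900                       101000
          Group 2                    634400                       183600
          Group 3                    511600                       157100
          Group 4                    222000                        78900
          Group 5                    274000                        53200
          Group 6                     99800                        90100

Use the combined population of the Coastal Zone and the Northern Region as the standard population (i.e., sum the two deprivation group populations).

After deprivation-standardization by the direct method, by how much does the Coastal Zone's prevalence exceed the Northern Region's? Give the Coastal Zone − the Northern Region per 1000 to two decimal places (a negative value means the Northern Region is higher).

54.85

Combined standard total = 3170600; weights = 0.2731, 0.2580, 0.2109, 0.0949, 0.1032, 0.0599.
The Coastal Zone: 0.2731×274.33 + 0.2580×387.39 + 0.2109×169.03 + 0.0949×309.50 + 0.1032×388.28 + 0.0599×218.31 = 293.0324 per 1000.
The Northern Region: 0.2731×186.53 + 0.2580×280.29 + 0.2109×206.55 + 0.0949×266.04 + 0.1032×335.93 + 0.0599×191.14 = 238.1817 per 1000.
Difference = 293.0324 − 238.1817 = 54.8508.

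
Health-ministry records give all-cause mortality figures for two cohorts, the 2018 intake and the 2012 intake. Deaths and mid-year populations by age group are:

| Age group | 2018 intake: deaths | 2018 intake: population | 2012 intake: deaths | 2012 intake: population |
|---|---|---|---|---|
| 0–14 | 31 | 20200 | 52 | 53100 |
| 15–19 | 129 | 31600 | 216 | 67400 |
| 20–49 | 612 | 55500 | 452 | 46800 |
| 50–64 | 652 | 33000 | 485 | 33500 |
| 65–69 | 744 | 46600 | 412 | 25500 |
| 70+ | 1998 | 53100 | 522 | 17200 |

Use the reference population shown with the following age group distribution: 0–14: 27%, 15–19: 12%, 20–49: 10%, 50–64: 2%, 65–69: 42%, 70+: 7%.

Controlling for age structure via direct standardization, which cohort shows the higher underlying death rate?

Age-specific rates per 1000 for the 2018 intake: 1.535, 4.082, 11.027, 19.758, 15.966, 37.627.
For the 2012 intake: 0.979, 3.205, 9.658, 14.478, 16.157, 30.349.
Standard weights: 0.27, 0.12, 0.10, 0.02, 0.42, 0.07.
The 2018 intake: 0.2700×1.535 + 0.1200×4.082 + 0.1000×11.027 + 0.0200×19.758 + 0.4200×15.966 + 0.0700×37.627 = 11.7416 per 1000.
The 2012 intake: 0.2700×0.979 + 0.1200×3.205 + 0.1000×9.658 + 0.0200×14.478 + 0.4200×16.157 + 0.0700×30.349 = 10.8146 per 1000.

2018 intake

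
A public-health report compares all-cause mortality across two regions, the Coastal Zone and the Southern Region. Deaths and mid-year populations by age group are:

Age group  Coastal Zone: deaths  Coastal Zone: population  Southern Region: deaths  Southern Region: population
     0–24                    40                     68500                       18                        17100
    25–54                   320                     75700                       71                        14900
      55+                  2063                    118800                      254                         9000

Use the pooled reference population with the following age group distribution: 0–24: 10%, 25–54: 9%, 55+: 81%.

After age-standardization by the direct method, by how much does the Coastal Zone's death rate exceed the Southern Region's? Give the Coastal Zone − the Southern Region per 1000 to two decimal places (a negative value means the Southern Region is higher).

Age-specific rates per 1000 for the Coastal Zone: 0.584, 4.227, 17.365.
For the Southern Region: 1.053, 4.765, 28.222.
Standard weights: 0.10, 0.09, 0.81.
The Coastal Zone: 0.1000×0.584 + 0.0900×4.227 + 0.8100×17.365 = 14.5048 per 1000.
The Southern Region: 0.1000×1.053 + 0.0900×4.765 + 0.8100×28.222 = 23.3941 per 1000.
Difference = 14.5048 − 23.3941 = -8.8894.

-8.89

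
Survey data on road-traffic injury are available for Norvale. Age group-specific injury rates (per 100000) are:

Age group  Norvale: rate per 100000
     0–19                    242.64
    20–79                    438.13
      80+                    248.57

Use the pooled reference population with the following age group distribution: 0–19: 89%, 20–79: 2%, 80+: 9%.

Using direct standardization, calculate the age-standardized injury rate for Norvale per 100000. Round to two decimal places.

247.08

Standard weights: 0.89, 0.02, 0.09.
Standardized rate: 0.8900×242.64 + 0.0200×438.13 + 0.0900×248.57 = 247.0835 per 100000.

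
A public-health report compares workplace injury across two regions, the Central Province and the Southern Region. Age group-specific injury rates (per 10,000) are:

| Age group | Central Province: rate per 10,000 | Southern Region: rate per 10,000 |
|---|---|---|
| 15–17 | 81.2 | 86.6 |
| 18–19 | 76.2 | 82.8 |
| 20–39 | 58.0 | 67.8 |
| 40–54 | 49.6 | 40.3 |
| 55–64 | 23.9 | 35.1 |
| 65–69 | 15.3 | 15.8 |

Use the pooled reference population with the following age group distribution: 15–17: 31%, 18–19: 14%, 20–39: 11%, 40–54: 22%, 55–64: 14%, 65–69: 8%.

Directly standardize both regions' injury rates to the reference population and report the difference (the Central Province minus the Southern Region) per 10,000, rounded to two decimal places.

Standard weights: 0.31, 0.14, 0.11, 0.22, 0.14, 0.08.
The Central Province: 0.3100×81.2 + 0.1400×76.2 + 0.1100×58.0 + 0.2200×49.6 + 0.1400×23.9 + 0.0800×15.3 = 57.7020 per 10,000.
The Southern Region: 0.3100×86.6 + 0.1400×82.8 + 0.1100×67.8 + 0.2200×40.3 + 0.1400×35.1 + 0.0800×15.8 = 60.9400 per 10,000.
Difference = 57.7020 − 60.9400 = -3.2380.

-3.24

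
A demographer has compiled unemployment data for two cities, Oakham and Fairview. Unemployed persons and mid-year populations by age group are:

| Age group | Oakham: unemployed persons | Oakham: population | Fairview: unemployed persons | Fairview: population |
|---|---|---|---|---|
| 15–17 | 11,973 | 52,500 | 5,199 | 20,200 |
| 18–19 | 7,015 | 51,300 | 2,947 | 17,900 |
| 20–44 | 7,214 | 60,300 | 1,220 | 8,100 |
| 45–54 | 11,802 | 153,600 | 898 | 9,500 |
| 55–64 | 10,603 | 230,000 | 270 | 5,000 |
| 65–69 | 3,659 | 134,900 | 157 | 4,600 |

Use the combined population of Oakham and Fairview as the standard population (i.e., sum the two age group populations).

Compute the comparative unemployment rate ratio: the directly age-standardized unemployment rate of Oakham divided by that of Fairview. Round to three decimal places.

0.838

Age-specific rates per 1,000 for Oakham: 228.057, 136.745, 119.635, 76.836, 46.100, 27.124.
For Fairview: 257.376, 164.637, 150.617, 94.526, 54.000, 34.130.
Combined standard total = 747,900; weights = 0.0972, 0.0925, 0.0915, 0.2181, 0.3142, 0.1865.
Oakham: 0.0972×228.057 + 0.0925×136.745 + 0.0915×119.635 + 0.2181×76.836 + 0.3142×46.100 + 0.1865×27.124 = 82.0628 per 1,000.
Fairview: 0.0972×257.376 + 0.0925×164.637 + 0.0915×150.617 + 0.2181×94.526 + 0.3142×54.000 + 0.1865×34.130 = 97.9740 per 1,000.
Ratio = 82.0628 ÷ 97.9740 = 0.83760.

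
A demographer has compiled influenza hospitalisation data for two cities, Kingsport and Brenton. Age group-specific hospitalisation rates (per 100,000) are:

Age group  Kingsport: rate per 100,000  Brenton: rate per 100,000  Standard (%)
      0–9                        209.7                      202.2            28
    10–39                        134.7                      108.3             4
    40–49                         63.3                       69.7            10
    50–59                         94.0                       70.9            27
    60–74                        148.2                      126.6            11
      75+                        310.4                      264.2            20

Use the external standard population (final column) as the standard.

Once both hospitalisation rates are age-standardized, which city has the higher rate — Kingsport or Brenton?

Kingsport

Standard weights: 0.28, 0.04, 0.10, 0.27, 0.11, 0.20.
Kingsport: 0.2800×209.7 + 0.0400×134.7 + 0.1000×63.3 + 0.2700×94.0 + 0.1100×148.2 + 0.2000×310.4 = 174.1960 per 100,000.
Brenton: 0.2800×202.2 + 0.0400×108.3 + 0.1000×69.7 + 0.2700×70.9 + 0.1100×126.6 + 0.2000×264.2 = 153.8270 per 100,000.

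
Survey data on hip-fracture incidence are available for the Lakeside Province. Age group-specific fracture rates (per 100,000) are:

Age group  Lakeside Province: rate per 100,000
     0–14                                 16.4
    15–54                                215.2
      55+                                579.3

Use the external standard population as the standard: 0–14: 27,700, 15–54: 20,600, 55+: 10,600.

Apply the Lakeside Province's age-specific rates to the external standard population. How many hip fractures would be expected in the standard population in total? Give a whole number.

Expected hip fractures = Σ (standard pop × age-specific rate ÷ 100,000)
= 27,700×16.4/100,000 + 20,600×215.2/100,000 + 10,600×579.3/100,000
= 4.54 + 44.33 + 61.41 = 110.28.

110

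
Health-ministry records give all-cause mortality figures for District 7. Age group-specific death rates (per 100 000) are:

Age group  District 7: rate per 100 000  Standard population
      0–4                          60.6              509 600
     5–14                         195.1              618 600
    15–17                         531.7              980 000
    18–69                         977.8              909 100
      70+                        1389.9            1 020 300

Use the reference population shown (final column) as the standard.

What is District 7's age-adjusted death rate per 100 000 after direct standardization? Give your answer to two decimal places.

737.98

Standard total = 4 037 600; weights = 0.1262, 0.1532, 0.2427, 0.2252, 0.2527.
Standardized rate: 0.1262×60.6 + 0.1532×195.1 + 0.2427×531.7 + 0.2252×977.8 + 0.2527×1389.9 = 737.9804 per 100 000.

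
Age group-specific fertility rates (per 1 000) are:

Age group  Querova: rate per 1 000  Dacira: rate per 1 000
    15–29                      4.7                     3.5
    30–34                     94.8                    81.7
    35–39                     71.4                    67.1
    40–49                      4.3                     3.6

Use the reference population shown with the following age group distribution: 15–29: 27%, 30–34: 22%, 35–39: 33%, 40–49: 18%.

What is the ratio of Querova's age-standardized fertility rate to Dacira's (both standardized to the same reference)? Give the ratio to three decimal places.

Standard weights: 0.27, 0.22, 0.33, 0.18.
Querova: 0.2700×4.7 + 0.2200×94.8 + 0.3300×71.4 + 0.1800×4.3 = 46.4610 per 1 000.
Dacira: 0.2700×3.5 + 0.2200×81.7 + 0.3300×67.1 + 0.1800×3.6 = 41.7100 per 1 000.
Ratio = 46.4610 ÷ 41.7100 = 1.11391.

1.114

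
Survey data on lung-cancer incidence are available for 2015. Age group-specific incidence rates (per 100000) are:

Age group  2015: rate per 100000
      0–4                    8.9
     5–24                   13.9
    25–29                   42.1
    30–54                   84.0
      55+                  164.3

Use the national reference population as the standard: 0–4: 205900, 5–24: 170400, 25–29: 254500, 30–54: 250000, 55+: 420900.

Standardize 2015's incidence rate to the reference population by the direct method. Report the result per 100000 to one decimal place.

80.7

Standard total = 1301700; weights = 0.1582, 0.1309, 0.1955, 0.1921, 0.3233.
Standardized rate: 0.1582×8.9 + 0.1309×13.9 + 0.1955×42.1 + 0.1921×84.0 + 0.3233×164.3 = 80.7171 per 100000.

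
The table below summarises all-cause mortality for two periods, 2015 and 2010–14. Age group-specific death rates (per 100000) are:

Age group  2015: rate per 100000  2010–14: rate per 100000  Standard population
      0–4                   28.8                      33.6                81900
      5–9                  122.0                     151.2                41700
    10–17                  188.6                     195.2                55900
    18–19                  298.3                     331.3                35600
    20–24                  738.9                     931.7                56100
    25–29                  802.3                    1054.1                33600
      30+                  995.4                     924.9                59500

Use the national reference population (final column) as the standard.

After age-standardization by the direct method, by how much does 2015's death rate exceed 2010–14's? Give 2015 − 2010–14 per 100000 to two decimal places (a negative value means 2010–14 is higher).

Standard total = 364300; weights = 0.2248, 0.1145, 0.1534, 0.0977, 0.1540, 0.0922, 0.1633.
2015: 0.2248×28.8 + 0.1145×122.0 + 0.1534×188.6 + 0.0977×298.3 + 0.1540×738.9 + 0.0922×802.3 + 0.1633×995.4 = 428.8889 per 100000.
2010–14: 0.2248×33.6 + 0.1145×151.2 + 0.1534×195.2 + 0.0977×331.3 + 0.1540×931.7 + 0.0922×1054.1 + 0.1633×924.9 = 478.9474 per 100000.
Difference = 428.8889 − 478.9474 = -50.0585.

-50.06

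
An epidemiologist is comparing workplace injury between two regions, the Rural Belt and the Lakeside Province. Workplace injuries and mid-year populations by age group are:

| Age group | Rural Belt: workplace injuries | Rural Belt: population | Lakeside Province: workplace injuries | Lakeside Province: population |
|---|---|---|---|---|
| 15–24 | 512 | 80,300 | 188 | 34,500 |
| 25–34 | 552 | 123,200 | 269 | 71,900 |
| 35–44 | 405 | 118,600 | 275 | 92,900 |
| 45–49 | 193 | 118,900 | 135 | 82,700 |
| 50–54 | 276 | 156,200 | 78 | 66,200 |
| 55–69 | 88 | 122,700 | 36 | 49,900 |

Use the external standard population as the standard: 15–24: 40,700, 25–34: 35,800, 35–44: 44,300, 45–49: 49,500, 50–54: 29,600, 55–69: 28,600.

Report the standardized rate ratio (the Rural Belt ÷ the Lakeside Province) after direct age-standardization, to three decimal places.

1.162

Age-specific rates per 10,000 for the Rural Belt: 63.76, 44.81, 34.15, 16.23, 17.67, 7.17.
For the Lakeside Province: 54.49, 37.41, 29.60, 16.32, 11.78, 7.21.
Standard total = 228,500; weights = 0.1781, 0.1567, 0.1939, 0.2166, 0.1295, 0.1252.
The Rural Belt: 0.1781×63.76 + 0.1567×44.81 + 0.1939×34.15 + 0.2166×16.23 + 0.1295×17.67 + 0.1252×7.17 = 31.7002 per 10,000.
The Lakeside Province: 0.1781×54.49 + 0.1567×37.41 + 0.1939×29.60 + 0.2166×16.32 + 0.1295×11.78 + 0.1252×7.21 = 27.2724 per 10,000.
Ratio = 31.7002 ÷ 27.2724 = 1.16236.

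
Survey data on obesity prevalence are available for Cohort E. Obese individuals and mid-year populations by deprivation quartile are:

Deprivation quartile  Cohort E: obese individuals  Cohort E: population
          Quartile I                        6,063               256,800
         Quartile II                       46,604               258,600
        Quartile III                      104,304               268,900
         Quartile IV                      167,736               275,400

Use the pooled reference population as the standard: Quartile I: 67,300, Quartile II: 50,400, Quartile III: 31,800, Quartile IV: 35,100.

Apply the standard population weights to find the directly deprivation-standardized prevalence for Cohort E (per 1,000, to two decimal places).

240.44

Deprivation-specific rates per 1,000 for Cohort E: 23.610, 180.217, 387.891, 609.063.
Standard total = 184,600; weights = 0.3646, 0.2730, 0.1723, 0.1901.
Standardized rate: 0.3646×23.610 + 0.2730×180.217 + 0.1723×387.891 + 0.1901×609.063 = 240.4383 per 1,000.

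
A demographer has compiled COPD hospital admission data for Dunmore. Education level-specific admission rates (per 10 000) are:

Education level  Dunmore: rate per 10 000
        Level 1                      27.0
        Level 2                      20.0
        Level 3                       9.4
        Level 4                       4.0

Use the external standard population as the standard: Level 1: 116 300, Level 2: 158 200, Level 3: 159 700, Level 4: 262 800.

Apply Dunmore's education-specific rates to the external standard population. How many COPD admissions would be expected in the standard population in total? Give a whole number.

Expected COPD admissions = Σ (standard pop × education-specific rate ÷ 10 000)
= 116 300×27.0/10 000 + 158 200×20.0/10 000 + 159 700×9.4/10 000 + 262 800×4.0/10 000
= 314.01 + 316.40 + 150.12 + 105.12 = 885.65.

886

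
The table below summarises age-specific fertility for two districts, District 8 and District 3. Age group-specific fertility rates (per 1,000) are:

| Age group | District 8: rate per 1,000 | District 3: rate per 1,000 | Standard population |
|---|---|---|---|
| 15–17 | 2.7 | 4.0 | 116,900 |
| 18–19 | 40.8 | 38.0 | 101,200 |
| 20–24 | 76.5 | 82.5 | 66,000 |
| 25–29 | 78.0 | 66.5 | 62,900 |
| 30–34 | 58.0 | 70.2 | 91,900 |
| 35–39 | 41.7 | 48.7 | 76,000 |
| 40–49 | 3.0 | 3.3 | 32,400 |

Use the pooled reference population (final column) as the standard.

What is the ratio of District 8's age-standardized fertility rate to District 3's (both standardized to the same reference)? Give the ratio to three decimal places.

0.950

Standard total = 547,300; weights = 0.2136, 0.1849, 0.1206, 0.1149, 0.1679, 0.1389, 0.0592.
District 8: 0.2136×2.7 + 0.1849×40.8 + 0.1206×76.5 + 0.1149×78.0 + 0.1679×58.0 + 0.1389×41.7 + 0.0592×3.0 = 42.0179 per 1,000.
District 3: 0.2136×4.0 + 0.1849×38.0 + 0.1206×82.5 + 0.1149×66.5 + 0.1679×70.2 + 0.1389×48.7 + 0.0592×3.3 = 44.2181 per 1,000.
Ratio = 42.0179 ÷ 44.2181 = 0.95024.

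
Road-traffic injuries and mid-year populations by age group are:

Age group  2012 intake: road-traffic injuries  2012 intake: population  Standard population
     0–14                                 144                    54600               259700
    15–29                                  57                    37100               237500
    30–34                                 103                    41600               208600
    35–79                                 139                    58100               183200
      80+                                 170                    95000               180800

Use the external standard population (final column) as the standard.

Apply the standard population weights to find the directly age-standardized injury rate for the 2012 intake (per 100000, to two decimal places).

217.62

Age-specific rates per 100000 for the 2012 intake: 263.74, 153.64, 247.60, 239.24, 178.95.
Standard total = 1069800; weights = 0.2428, 0.2220, 0.1950, 0.1712, 0.1690.
Standardized rate: 0.2428×263.74 + 0.2220×153.64 + 0.1950×247.60 + 0.1712×239.24 + 0.1690×178.95 = 217.6229 per 100000.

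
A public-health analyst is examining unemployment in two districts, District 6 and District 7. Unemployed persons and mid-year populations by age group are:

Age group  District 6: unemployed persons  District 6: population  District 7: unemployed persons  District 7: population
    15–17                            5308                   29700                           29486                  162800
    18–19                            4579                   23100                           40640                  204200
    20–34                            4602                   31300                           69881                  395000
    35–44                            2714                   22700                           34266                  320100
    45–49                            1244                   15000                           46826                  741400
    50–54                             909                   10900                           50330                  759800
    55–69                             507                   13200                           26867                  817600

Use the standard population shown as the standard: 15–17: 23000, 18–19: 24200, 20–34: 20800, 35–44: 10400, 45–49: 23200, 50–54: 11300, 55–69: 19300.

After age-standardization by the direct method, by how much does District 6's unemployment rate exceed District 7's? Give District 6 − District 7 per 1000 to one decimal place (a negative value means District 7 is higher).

1.5

Age-specific rates per 1000 for District 6: 178.721, 198.225, 147.029, 119.559, 82.933, 83.394, 38.409.
For District 7: 181.118, 199.021, 176.914, 107.048, 63.159, 66.241, 32.861.
Standard total = 132200; weights = 0.1740, 0.1831, 0.1573, 0.0787, 0.1755, 0.0855, 0.1460.
District 6: 0.1740×178.721 + 0.1831×198.225 + 0.1573×147.029 + 0.0787×119.559 + 0.1755×82.933 + 0.0855×83.394 + 0.1460×38.409 = 127.2083 per 1000.
District 7: 0.1740×181.118 + 0.1831×199.021 + 0.1573×176.914 + 0.0787×107.048 + 0.1755×63.159 + 0.0855×66.241 + 0.1460×32.861 = 125.7424 per 1000.
Difference = 127.2083 − 125.7424 = 1.4660.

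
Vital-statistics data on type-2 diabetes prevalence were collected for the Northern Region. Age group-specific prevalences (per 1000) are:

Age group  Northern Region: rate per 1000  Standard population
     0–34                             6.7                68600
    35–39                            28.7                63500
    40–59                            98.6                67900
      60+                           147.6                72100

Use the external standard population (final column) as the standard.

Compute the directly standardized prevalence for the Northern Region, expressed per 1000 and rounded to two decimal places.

Standard total = 272100; weights = 0.2521, 0.2334, 0.2495, 0.2650.
Standardized rate: 0.2521×6.7 + 0.2334×28.7 + 0.2495×98.6 + 0.2650×147.6 = 72.1021 per 1000.

72.10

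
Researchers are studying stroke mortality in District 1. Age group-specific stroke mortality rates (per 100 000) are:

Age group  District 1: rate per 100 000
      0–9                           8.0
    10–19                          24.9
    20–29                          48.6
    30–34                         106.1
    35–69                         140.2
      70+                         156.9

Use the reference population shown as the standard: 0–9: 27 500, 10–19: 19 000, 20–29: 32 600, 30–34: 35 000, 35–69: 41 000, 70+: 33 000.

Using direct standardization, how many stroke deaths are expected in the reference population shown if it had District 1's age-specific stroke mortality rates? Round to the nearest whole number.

Expected stroke deaths = Σ (standard pop × age-specific rate ÷ 100 000)
= 27 500×8.0/100 000 + 19 000×24.9/100 000 + 32 600×48.6/100 000 + 35 000×106.1/100 000 + 41 000×140.2/100 000 + 33 000×156.9/100 000
= 2.20 + 4.73 + 15.84 + 37.13 + 57.48 + 51.78 = 169.17.

169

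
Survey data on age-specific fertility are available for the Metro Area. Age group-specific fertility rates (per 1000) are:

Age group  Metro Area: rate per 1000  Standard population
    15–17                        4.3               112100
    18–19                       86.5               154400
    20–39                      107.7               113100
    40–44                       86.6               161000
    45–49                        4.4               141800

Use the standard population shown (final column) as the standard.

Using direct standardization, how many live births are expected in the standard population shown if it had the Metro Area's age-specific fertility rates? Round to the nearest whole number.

Expected live births = Σ (standard pop × age-specific rate ÷ 1000)
= 112100×4.3/1000 + 154400×86.5/1000 + 113100×107.7/1000 + 161000×86.6/1000 + 141800×4.4/1000
= 482.03 + 13355.60 + 12180.87 + 13942.60 + 623.92 = 40585.02.

40585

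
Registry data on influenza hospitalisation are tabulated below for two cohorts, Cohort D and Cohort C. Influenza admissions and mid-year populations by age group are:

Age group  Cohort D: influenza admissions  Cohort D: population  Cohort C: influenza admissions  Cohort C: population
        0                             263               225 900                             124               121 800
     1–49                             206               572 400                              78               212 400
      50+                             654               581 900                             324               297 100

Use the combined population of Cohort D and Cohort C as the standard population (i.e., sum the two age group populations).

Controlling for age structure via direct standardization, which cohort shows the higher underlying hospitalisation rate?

Age-specific rates per 100 000 for Cohort D: 116.42, 35.99, 112.39.
For Cohort C: 101.81, 36.72, 109.05.
Combined standard total = 2 011 500; weights = 0.1729, 0.3902, 0.4370.
Cohort D: 0.1729×116.42 + 0.3902×35.99 + 0.4370×112.39 = 83.2789 per 100 000.
Cohort C: 0.1729×101.81 + 0.3902×36.72 + 0.4370×109.05 = 79.5809 per 100 000.
The crude rates (81.37 vs 83.32) would put Cohort C higher, but that reflects its age composition; once standardized to a common age structure, Cohort D has the higher underlying rate.

Cohort D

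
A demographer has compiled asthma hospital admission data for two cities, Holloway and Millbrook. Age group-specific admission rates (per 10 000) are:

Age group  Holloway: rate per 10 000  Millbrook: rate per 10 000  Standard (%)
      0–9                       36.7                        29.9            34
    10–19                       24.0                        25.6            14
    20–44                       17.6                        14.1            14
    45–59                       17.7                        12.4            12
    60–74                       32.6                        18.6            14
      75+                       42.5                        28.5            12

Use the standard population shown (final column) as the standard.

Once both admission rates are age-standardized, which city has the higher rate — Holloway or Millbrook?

Standard weights: 0.34, 0.14, 0.14, 0.12, 0.14, 0.12.
Holloway: 0.3400×36.7 + 0.1400×24.0 + 0.1400×17.6 + 0.1200×17.7 + 0.1400×32.6 + 0.1200×42.5 = 30.0900 per 10 000.
Millbrook: 0.3400×29.9 + 0.1400×25.6 + 0.1400×14.1 + 0.1200×12.4 + 0.1400×18.6 + 0.1200×28.5 = 23.2360 per 10 000.

Holloway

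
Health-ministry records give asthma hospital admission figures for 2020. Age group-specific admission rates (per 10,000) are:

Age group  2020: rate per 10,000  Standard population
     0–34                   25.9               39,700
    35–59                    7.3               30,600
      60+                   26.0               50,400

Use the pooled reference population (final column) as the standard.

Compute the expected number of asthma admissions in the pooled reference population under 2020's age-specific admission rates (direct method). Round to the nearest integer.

256

Expected asthma admissions = Σ (standard pop × age-specific rate ÷ 10,000)
= 39,700×25.9/10,000 + 30,600×7.3/10,000 + 50,400×26.0/10,000
= 102.82 + 22.34 + 131.04 = 256.20.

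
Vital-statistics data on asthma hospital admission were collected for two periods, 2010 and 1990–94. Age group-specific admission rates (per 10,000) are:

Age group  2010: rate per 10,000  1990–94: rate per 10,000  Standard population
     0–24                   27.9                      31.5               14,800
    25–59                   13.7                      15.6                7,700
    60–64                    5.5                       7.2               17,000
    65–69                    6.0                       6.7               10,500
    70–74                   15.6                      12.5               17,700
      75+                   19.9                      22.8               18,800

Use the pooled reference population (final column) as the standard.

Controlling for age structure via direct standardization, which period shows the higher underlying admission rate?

Standard total = 86,500; weights = 0.1711, 0.0890, 0.1965, 0.1214, 0.2046, 0.2173.
2010: 0.1711×27.9 + 0.0890×13.7 + 0.1965×5.5 + 0.1214×6.0 + 0.2046×15.6 + 0.2173×19.9 = 15.3197 per 10,000.
1990–94: 0.1711×31.5 + 0.0890×15.6 + 0.1965×7.2 + 0.1214×6.7 + 0.2046×12.5 + 0.2173×22.8 = 16.5198 per 10,000.

1990–94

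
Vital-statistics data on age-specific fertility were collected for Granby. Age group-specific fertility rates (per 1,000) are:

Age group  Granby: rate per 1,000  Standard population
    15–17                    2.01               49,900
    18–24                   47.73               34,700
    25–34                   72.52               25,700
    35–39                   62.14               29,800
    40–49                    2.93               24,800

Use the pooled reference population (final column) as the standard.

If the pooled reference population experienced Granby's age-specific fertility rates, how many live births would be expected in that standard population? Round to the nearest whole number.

Expected live births = Σ (standard pop × age-specific rate ÷ 1,000)
= 49,900×2.01/1,000 + 34,700×47.73/1,000 + 25,700×72.52/1,000 + 29,800×62.14/1,000 + 24,800×2.93/1,000
= 100.30 + 1656.23 + 1863.76 + 1851.77 + 72.66 = 5544.73.

5545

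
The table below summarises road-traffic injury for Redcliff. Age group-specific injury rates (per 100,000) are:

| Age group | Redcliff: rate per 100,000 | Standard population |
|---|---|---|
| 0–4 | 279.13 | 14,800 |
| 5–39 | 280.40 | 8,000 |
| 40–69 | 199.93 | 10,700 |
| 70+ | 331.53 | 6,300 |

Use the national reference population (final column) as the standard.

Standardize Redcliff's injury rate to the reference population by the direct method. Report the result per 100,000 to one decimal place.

266.4

Standard total = 39,800; weights = 0.3719, 0.2010, 0.2688, 0.1583.
Standardized rate: 0.3719×279.13 + 0.2010×280.40 + 0.2688×199.93 + 0.1583×331.53 = 266.3873 per 100,000.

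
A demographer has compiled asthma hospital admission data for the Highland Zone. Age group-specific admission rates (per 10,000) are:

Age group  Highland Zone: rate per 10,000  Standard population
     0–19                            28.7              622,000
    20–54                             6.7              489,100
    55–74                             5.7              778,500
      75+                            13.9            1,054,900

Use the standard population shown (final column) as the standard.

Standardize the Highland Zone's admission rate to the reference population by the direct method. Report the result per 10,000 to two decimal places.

13.66

Standard total = 2,944,500; weights = 0.2112, 0.1661, 0.2644, 0.3583.
Standardized rate: 0.2112×28.7 + 0.1661×6.7 + 0.2644×5.7 + 0.3583×13.9 = 13.6624 per 10,000.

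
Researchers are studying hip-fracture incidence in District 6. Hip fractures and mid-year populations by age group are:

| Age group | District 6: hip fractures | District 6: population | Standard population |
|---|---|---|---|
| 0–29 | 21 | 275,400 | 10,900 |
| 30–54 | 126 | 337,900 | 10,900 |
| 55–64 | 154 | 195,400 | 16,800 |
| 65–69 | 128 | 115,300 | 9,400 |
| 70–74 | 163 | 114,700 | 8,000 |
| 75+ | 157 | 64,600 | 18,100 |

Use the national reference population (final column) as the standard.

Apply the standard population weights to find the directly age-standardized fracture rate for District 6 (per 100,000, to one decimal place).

113.3

Age-specific rates per 100,000 for District 6: 7.63, 37.29, 78.81, 111.01, 142.11, 243.03.
Standard total = 74,100; weights = 0.1471, 0.1471, 0.2267, 0.1269, 0.1080, 0.2443.
Standardized rate: 0.1471×7.63 + 0.1471×37.29 + 0.2267×78.81 + 0.1269×111.01 + 0.1080×142.11 + 0.2443×243.03 = 113.2652 per 100,000.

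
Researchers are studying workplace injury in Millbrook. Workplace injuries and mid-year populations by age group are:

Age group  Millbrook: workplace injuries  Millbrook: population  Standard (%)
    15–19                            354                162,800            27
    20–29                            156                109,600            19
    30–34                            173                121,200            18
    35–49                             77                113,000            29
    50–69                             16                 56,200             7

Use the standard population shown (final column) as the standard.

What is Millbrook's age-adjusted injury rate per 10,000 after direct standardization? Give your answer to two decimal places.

Age-specific rates per 10,000 for Millbrook: 21.74, 14.23, 14.27, 6.81, 2.85.
Standard weights: 0.27, 0.19, 0.18, 0.29, 0.07.
Standardized rate: 0.2700×21.74 + 0.1900×14.23 + 0.1800×14.27 + 0.2900×6.81 + 0.0700×2.85 = 13.3201 per 10,000.

13.32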